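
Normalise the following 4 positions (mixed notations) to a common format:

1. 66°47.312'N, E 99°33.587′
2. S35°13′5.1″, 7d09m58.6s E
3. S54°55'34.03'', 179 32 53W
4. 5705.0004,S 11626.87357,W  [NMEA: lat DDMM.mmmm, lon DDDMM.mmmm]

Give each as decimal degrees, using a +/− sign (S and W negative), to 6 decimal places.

Point 1:
  Lat: 66 + 47.312/60 = 66.7885333
  N → positive
  λ: 99 + 33.587/60 = 99.5597833
  E → positive
Point 2:
  Lat: 35 + 13/60 + 5.1/3600 = 35.2180833
  S ⇒ negate
  Lon: 7° + 9/60 + 58.6/3600 = 7 + 0.150000 + 0.016278 = 7.1662778
  E → positive
Point 3:
  Latitude: 54° + 55/60 + 34.03/3600 = 54 + 0.916667 + 0.009453 = 54.9261194
  hemisphere S, so the sign is −
  Lon: 179° + 32/60 + 53/3600 = 179 + 0.533333 + 0.014722 = 179.5480556
  W → negative
Point 4:
  φ: degrees = first 2 digits = 57, minutes = 5.0004; 57 + 5.0004/60 = 57.0833400
  S → negative
  Longitude: degrees = first 3 digits = 116, minutes = 26.87357; 116 + 26.87357/60 = 116.4478928
  W ⇒ negate

1. 66.788533, 99.559783
2. -35.218083, 7.166278
3. -54.926119, -179.548056
4. -57.083340, -116.447893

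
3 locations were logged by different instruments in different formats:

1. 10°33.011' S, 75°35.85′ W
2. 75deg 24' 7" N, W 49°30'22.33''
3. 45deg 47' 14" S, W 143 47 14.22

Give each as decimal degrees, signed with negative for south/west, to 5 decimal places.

1. -10.55018, -75.59750
2. 75.40194, -49.50620
3. -45.78722, -143.78728

Point 1:
  Lat: 33.011′ = 0.550183°; total 10.550183
  S ⇒ negate
  Longitude: 35.85′ = 0.597500°; total 75.597500
  W ⇒ negate
Point 2:
  φ: 24′ + 7″ = 24.11667′; 75 + 24.11667/60 = 75.401944
  N ⇒ keep positive
  Longitude: 30′ + 22.33″ = 30.37217′; 49 + 30.37217/60 = 49.506203
  hemisphere W, so the sign is −
Point 3:
  Lat: 45° + 47/60 + 14/3600 = 45 + 0.783333 + 0.003889 = 45.787222
  S → negative
  λ: 143° + 47/60 + 14.22/3600 = 143 + 0.783333 + 0.003950 = 143.787283
  W ⇒ negate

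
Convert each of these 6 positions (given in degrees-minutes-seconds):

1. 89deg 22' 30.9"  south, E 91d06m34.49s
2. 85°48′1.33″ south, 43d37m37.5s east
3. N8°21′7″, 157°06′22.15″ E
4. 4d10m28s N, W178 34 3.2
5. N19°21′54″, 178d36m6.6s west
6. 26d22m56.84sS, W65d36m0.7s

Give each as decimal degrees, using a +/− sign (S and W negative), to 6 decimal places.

Point 1:
  Lat: 89° + 22/60 + 30.9/3600 = 89 + 0.366667 + 0.008583 = 89.3752500
  S ⇒ negate
  λ: 6′ + 34.49″ = 6.57483′; 91 + 6.57483/60 = 91.1095806
  E ⇒ keep positive
Point 2:
  φ: 48′ + 1.33″ = 48.02217′; 85 + 48.02217/60 = 85.8003694
  S → negative
  λ: 43 + 37/60 + 37.5/3600 = 43.6270833
  E ⇒ keep positive
Point 3:
  Lat: 8 + 21/60 + 7/3600 = 8.3519444
  N ⇒ keep positive
  Lon: 157 + 6/60 + 22.15/3600 = 157.1061528
  E ⇒ keep positive
Point 4:
  Latitude: 4 + 10/60 + 28/3600 = 4.1744444
  N ⇒ keep positive
  λ: 178° + 34/60 + 3.2/3600 = 178 + 0.566667 + 0.000889 = 178.5675556
  W ⇒ negate
Point 5:
  φ: 19° + 21/60 + 54/3600 = 19 + 0.350000 + 0.015000 = 19.3650000
  N → positive
  Lon: 178° + 36/60 + 6.6/3600 = 178 + 0.600000 + 0.001833 = 178.6018333
  hemisphere W, so the sign is −
Point 6:
  Latitude: 26 + 22/60 + 56.84/3600 = 26.3824556
  S → negative
  λ: 65° + 36/60 + 0.7/3600 = 65 + 0.600000 + 0.000194 = 65.6001944
  W → negative

1. -89.375250, 91.109581
2. -85.800369, 43.627083
3. 8.351944, 157.106153
4. 4.174444, -178.567556
5. 19.365000, -178.601833
6. -26.382456, -65.600194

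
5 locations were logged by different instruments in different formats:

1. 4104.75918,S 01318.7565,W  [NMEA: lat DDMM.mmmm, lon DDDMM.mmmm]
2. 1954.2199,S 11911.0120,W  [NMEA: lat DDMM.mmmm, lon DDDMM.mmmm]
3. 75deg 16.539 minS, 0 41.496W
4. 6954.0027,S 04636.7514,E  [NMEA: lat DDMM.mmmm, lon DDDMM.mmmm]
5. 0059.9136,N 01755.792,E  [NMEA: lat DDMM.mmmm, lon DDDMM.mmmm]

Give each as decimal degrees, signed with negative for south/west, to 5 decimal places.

1. -41.07932, -13.31261
2. -19.90367, -119.18353
3. -75.27565, -0.69160
4. -69.90005, 46.61252
5. 0.99856, 17.92987

Point 1:
  Lat: degrees = first 2 digits = 41, minutes = 4.75918; 41 + 4.75918/60 = 41.079320
  S ⇒ negate
  λ: split at 3 digits → 013° and 18.7565′; 13 + 18.7565/60 = 13.312608
  W ⇒ negate
Point 2:
  Latitude: split at 2 digits → 19° and 54.2199′; 19 + 54.2199/60 = 19.903665
  S ⇒ negate
  Longitude: split at 3 digits → 119° and 11.012′; 119 + 11.012/60 = 119.183533
  hemisphere W, so the sign is −
Point 3:
  Lat: 16.539′ = 0.275650°; total 75.275650
  hemisphere S, so the sign is −
  Lon: 0 + 41.496/60 = 0.691600
  W → negative
Point 4:
  φ: degrees = first 2 digits = 69, minutes = 54.0027; 69 + 54.0027/60 = 69.900045
  S ⇒ negate
  λ: split at 3 digits → 046° and 36.7514′; 46 + 36.7514/60 = 46.612523
  E → positive
Point 5:
  φ: degrees = first 2 digits = 0, minutes = 59.9136; 0 + 59.9136/60 = 0.998560
  N → positive
  Lon: split at 3 digits → 017° and 55.792′; 17 + 55.792/60 = 17.929867
  E ⇒ keep positive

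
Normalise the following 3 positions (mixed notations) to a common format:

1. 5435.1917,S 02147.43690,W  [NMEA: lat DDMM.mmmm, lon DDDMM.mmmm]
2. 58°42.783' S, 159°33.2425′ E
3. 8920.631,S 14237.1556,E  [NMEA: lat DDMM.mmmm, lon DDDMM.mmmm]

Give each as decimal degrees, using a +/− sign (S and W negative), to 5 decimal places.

1. -54.58653, -21.79062
2. -58.71305, 159.55404
3. -89.34385, 142.61926

Point 1:
  φ: split at 2 digits → 54° and 35.1917′; 54 + 35.1917/60 = 54.586528
  S ⇒ negate
  Lon: split at 3 digits → 021° and 47.4369′; 21 + 47.4369/60 = 21.790615
  W ⇒ negate
Point 2:
  Lat: 42.783′ = 0.713050°; total 58.713050
  S → negative
  Longitude: 159 + 33.2425/60 = 159.554042
  E ⇒ keep positive
Point 3:
  φ: split at 2 digits → 89° and 20.631′; 89 + 20.631/60 = 89.343850
  S → negative
  Longitude: degrees = first 3 digits = 142, minutes = 37.1556; 142 + 37.1556/60 = 142.619260
  E → positive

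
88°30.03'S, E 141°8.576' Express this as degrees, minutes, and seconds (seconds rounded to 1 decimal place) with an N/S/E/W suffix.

88°30′1.8″ S, 141°08′34.6″ E

φ: 30.03000′ → 30′ and 0.03000 × 60 = 1.800″
Lon: 8.57600′ → 8′ and 0.57600 × 60 = 34.560″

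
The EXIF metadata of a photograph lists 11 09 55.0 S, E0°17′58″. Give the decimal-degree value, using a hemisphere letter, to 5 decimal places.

Latitude: 9′ + 55″ = 9.91667′; 11 + 9.91667/60 = 11.165278
λ: 0° + 17/60 + 58/3600 = 0 + 0.283333 + 0.016111 = 0.299444

11.16528° S, 0.29944° E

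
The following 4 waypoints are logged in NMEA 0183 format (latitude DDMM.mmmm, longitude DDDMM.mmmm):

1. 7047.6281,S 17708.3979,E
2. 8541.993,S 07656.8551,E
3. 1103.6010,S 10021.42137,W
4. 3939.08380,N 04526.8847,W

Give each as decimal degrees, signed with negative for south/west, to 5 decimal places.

1. -70.79380, 177.13997
2. -85.69988, 76.94759
3. -11.06002, -100.35702
4. 39.65140, -45.44808

Point 1:
  Latitude: split at 2 digits → 70° and 47.6281′; 70 + 47.6281/60 = 70.793802
  hemisphere S, so the sign is −
  Longitude: degrees = first 3 digits = 177, minutes = 8.3979; 177 + 8.3979/60 = 177.139965
  E ⇒ keep positive
Point 2:
  Lat: degrees = first 2 digits = 85, minutes = 41.993; 85 + 41.993/60 = 85.699883
  hemisphere S, so the sign is −
  Lon: split at 3 digits → 076° and 56.8551′; 76 + 56.8551/60 = 76.947585
  E ⇒ keep positive
Point 3:
  Lat: split at 2 digits → 11° and 3.601′; 11 + 3.601/60 = 11.060017
  S ⇒ negate
  Longitude: degrees = first 3 digits = 100, minutes = 21.42137; 100 + 21.42137/60 = 100.357023
  W ⇒ negate
Point 4:
  φ: degrees = first 2 digits = 39, minutes = 39.0838; 39 + 39.0838/60 = 39.651397
  N → positive
  Lon: degrees = first 3 digits = 45, minutes = 26.8847; 45 + 26.8847/60 = 45.448078
  W → negative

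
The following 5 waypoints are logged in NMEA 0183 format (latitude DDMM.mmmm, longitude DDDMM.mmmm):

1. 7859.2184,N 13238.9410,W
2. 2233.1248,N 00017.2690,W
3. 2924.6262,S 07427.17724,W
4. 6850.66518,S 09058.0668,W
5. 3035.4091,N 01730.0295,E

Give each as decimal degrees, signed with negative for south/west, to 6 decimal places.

1. 78.986973, -132.649017
2. 22.552080, -0.287817
3. -29.410437, -74.452954
4. -68.844420, -90.967780
5. 30.590152, 17.500492

Point 1:
  Lat: split at 2 digits → 78° and 59.2184′; 78 + 59.2184/60 = 78.9869733
  N ⇒ keep positive
  Lon: split at 3 digits → 132° and 38.941′; 132 + 38.941/60 = 132.6490167
  W → negative
Point 2:
  φ: degrees = first 2 digits = 22, minutes = 33.1248; 22 + 33.1248/60 = 22.5520800
  N → positive
  Lon: degrees = first 3 digits = 0, minutes = 17.269; 0 + 17.269/60 = 0.2878167
  hemisphere W, so the sign is −
Point 3:
  Lat: split at 2 digits → 29° and 24.6262′; 29 + 24.6262/60 = 29.4104367
  hemisphere S, so the sign is −
  Longitude: split at 3 digits → 074° and 27.17724′; 74 + 27.17724/60 = 74.4529540
  hemisphere W, so the sign is −
Point 4:
  Latitude: degrees = first 2 digits = 68, minutes = 50.66518; 68 + 50.66518/60 = 68.8444197
  S → negative
  λ: split at 3 digits → 090° and 58.0668′; 90 + 58.0668/60 = 90.9677800
  W → negative
Point 5:
  φ: split at 2 digits → 30° and 35.4091′; 30 + 35.4091/60 = 30.5901517
  N ⇒ keep positive
  Longitude: split at 3 digits → 017° and 30.0295′; 17 + 30.0295/60 = 17.5004917
  E → positive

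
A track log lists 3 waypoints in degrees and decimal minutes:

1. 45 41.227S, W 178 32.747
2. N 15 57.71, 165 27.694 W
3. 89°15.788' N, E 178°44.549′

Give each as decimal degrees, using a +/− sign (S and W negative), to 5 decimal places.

1. -45.68712, -178.54578
2. 15.96183, -165.46157
3. 89.26313, 178.74248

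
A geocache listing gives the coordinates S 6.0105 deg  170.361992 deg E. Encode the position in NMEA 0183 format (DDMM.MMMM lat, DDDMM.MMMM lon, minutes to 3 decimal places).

φ: 6° + 0.010500 × 60 = 6° 0.63000′
λ: 170° + 0.361992 × 60 = 170° 21.71952′

0600.630,S / 17021.720,E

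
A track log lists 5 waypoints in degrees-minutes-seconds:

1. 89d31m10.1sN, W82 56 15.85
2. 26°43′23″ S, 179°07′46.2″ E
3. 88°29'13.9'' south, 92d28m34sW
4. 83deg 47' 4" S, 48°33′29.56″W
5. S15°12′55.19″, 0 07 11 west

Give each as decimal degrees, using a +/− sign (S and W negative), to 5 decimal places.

1. 89.51947, -82.93774
2. -26.72306, 179.12950
3. -88.48719, -92.47611
4. -83.78444, -48.55821
5. -15.21533, -0.11972

Point 1:
  Latitude: 89 + 31/60 + 10.1/3600 = 89.519472
  N → positive
  λ: 56′ + 15.85″ = 56.26417′; 82 + 56.26417/60 = 82.937736
  W ⇒ negate
Point 2:
  Latitude: 26° + 43/60 + 23/3600 = 26 + 0.716667 + 0.006389 = 26.723056
  hemisphere S, so the sign is −
  Longitude: 179° + 7/60 + 46.2/3600 = 179 + 0.116667 + 0.012833 = 179.129500
  E ⇒ keep positive
Point 3:
  φ: 88° + 29/60 + 13.9/3600 = 88 + 0.483333 + 0.003861 = 88.487194
  S → negative
  Lon: 92° + 28/60 + 34/3600 = 92 + 0.466667 + 0.009444 = 92.476111
  W ⇒ negate
Point 4:
  Lat: 83° + 47/60 + 4/3600 = 83 + 0.783333 + 0.001111 = 83.784444
  hemisphere S, so the sign is −
  Lon: 33′ + 29.56″ = 33.49267′; 48 + 33.49267/60 = 48.558211
  W ⇒ negate
Point 5:
  Latitude: 15 + 12/60 + 55.19/3600 = 15.215331
  S → negative
  λ: 7′ + 11″ = 7.18333′; 0 + 7.18333/60 = 0.119722
  hemisphere W, so the sign is −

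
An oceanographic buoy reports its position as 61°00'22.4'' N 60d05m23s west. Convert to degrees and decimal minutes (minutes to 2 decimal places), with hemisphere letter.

61° 0.37′ N, 60° 5.38′ W

Latitude: seconds/60 = 0.37333; minutes = 0 + 0.37333 = 0.3733
Lon: 5 + 23/60 = 5.3833′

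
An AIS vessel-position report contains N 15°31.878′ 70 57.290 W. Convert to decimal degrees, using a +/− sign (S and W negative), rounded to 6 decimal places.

φ: 15 + 31.878/60 = 15.5313000
N → positive
Lon: 70 + 57.29/60 = 70.9548333
W ⇒ negate

15.531300, -70.954833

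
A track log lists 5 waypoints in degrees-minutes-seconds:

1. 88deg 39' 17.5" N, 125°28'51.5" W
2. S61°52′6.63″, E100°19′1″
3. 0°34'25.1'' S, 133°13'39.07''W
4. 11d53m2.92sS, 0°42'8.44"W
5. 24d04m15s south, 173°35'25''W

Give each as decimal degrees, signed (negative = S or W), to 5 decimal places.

1. 88.65486, -125.48097
2. -61.86851, 100.31694
3. -0.57364, -133.22752
4. -11.88414, -0.70234
5. -24.07083, -173.59028

Point 1:
  Latitude: 39′ + 17.5″ = 39.29167′; 88 + 39.29167/60 = 88.654861
  N → positive
  λ: 28′ + 51.5″ = 28.85833′; 125 + 28.85833/60 = 125.480972
  W → negative
Point 2:
  Latitude: 61° + 52/60 + 6.63/3600 = 61 + 0.866667 + 0.001842 = 61.868508
  hemisphere S, so the sign is −
  Longitude: 100° + 19/60 + 1/3600 = 100 + 0.316667 + 0.000278 = 100.316944
  E → positive
Point 3:
  φ: 0° + 34/60 + 25.1/3600 = 0 + 0.566667 + 0.006972 = 0.573639
  S ⇒ negate
  Lon: 13′ + 39.07″ = 13.65117′; 133 + 13.65117/60 = 133.227519
  hemisphere W, so the sign is −
Point 4:
  Lat: 11 + 53/60 + 2.92/3600 = 11.884144
  hemisphere S, so the sign is −
  λ: 0° + 42/60 + 8.44/3600 = 0 + 0.700000 + 0.002344 = 0.702344
  W → negative
Point 5:
  φ: 24° + 4/60 + 15/3600 = 24 + 0.066667 + 0.004167 = 24.070833
  S ⇒ negate
  λ: 173 + 35/60 + 25/3600 = 173.590278
  hemisphere W, so the sign is −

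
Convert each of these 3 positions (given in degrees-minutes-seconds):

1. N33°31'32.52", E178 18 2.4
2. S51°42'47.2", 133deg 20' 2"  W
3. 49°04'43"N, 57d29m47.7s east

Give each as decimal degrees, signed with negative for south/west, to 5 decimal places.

1. 33.52570, 178.30067
2. -51.71311, -133.33389
3. 49.07861, 57.49658

Point 1:
  φ: 31′ + 32.52″ = 31.54200′; 33 + 31.54200/60 = 33.525700
  N → positive
  Longitude: 178 + 18/60 + 2.4/3600 = 178.300667
  E → positive
Point 2:
  Lat: 42′ + 47.2″ = 42.78667′; 51 + 42.78667/60 = 51.713111
  S → negative
  Longitude: 133° + 20/60 + 2/3600 = 133 + 0.333333 + 0.000556 = 133.333889
  hemisphere W, so the sign is −
Point 3:
  Lat: 4′ + 43″ = 4.71667′; 49 + 4.71667/60 = 49.078611
  N ⇒ keep positive
  Lon: 57° + 29/60 + 47.7/3600 = 57 + 0.483333 + 0.013250 = 57.496583
  E ⇒ keep positive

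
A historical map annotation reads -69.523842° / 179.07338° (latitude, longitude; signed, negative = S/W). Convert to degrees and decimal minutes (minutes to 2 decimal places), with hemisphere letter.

Latitude is negative → S; |value| = 69.523842
Latitude: minutes = (69.523842 − 69) × 60 = 31.4305
Lon: minutes = (179.073380 − 179) × 60 = 4.4028

69° 31.43′ S, 179° 4.40′ E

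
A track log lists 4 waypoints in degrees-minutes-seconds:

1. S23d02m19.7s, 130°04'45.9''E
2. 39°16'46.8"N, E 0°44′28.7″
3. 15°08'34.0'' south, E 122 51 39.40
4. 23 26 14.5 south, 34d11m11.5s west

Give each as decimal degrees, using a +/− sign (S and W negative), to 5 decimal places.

1. -23.03881, 130.07942
2. 39.27967, 0.74131
3. -15.14278, 122.86094
4. -23.43736, -34.18653

Point 1:
  Lat: 23 + 2/60 + 19.7/3600 = 23.038806
  S ⇒ negate
  Longitude: 130 + 4/60 + 45.9/3600 = 130.079417
  E ⇒ keep positive
Point 2:
  Lat: 39° + 16/60 + 46.8/3600 = 39 + 0.266667 + 0.013000 = 39.279667
  N ⇒ keep positive
  Lon: 0° + 44/60 + 28.7/3600 = 0 + 0.733333 + 0.007972 = 0.741306
  E ⇒ keep positive
Point 3:
  φ: 8′ + 34″ = 8.56667′; 15 + 8.56667/60 = 15.142778
  S → negative
  Lon: 51′ + 39.4″ = 51.65667′; 122 + 51.65667/60 = 122.860944
  E → positive
Point 4:
  Latitude: 26′ + 14.5″ = 26.24167′; 23 + 26.24167/60 = 23.437361
  S ⇒ negate
  Lon: 11′ + 11.5″ = 11.19167′; 34 + 11.19167/60 = 34.186528
  hemisphere W, so the sign is −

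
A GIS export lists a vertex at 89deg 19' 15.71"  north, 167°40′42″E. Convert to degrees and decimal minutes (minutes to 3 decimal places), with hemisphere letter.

89° 19.262′ N, 167° 40.700′ E

φ: 19 + 15.71/60 = 19.26183′
Lon: seconds/60 = 0.70000; minutes = 40 + 0.70000 = 40.70000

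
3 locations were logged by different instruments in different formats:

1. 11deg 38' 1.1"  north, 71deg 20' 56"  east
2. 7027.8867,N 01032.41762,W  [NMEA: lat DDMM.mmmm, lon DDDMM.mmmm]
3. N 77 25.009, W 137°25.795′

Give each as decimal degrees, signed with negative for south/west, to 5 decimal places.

1. 11.63364, 71.34889
2. 70.46478, -10.54029
3. 77.41682, -137.42992

Point 1:
  Latitude: 11° + 38/60 + 1.1/3600 = 11 + 0.633333 + 0.000306 = 11.633639
  N ⇒ keep positive
  Lon: 71° + 20/60 + 56/3600 = 71 + 0.333333 + 0.015556 = 71.348889
  E → positive
Point 2:
  Lat: degrees = first 2 digits = 70, minutes = 27.8867; 70 + 27.8867/60 = 70.464778
  N ⇒ keep positive
  Longitude: split at 3 digits → 010° and 32.41762′; 10 + 32.41762/60 = 10.540294
  W → negative
Point 3:
  Latitude: 77 + 25.009/60 = 77.416817
  N ⇒ keep positive
  Lon: 25.795′ = 0.429917°; total 137.429917
  hemisphere W, so the sign is −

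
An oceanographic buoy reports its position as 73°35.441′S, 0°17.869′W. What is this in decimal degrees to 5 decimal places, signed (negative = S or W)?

-73.59068, -0.29782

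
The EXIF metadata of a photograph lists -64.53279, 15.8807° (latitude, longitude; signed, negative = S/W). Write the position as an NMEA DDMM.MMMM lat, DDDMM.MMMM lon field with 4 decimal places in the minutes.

6431.9674,S / 01552.8420,E

Latitude is negative → S; |value| = 64.532790
Latitude: fractional part 0.532790 → 31.967400 minutes
λ: 15° + 0.880700 × 60 = 15° 52.842000′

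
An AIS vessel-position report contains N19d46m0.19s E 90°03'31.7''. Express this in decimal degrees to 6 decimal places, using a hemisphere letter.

19.766719° N, 90.058806° E

φ: 19 + 46/60 + 0.19/3600 = 19.7667194
λ: 90 + 3/60 + 31.7/3600 = 90.0588056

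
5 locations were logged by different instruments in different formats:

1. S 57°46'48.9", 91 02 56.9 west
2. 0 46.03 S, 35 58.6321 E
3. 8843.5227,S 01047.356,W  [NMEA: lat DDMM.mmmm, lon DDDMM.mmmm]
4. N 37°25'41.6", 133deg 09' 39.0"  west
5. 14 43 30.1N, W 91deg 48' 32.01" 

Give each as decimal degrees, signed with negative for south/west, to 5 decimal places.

Point 1:
  Lat: 57 + 46/60 + 48.9/3600 = 57.780250
  hemisphere S, so the sign is −
  Lon: 2′ + 56.9″ = 2.94833′; 91 + 2.94833/60 = 91.049139
  hemisphere W, so the sign is −
Point 2:
  Latitude: 46.03′ = 0.767167°; total 0.767167
  hemisphere S, so the sign is −
  λ: 58.6321′ = 0.977202°; total 35.977202
  E → positive
Point 3:
  φ: degrees = first 2 digits = 88, minutes = 43.5227; 88 + 43.5227/60 = 88.725378
  hemisphere S, so the sign is −
  Longitude: degrees = first 3 digits = 10, minutes = 47.356; 10 + 47.356/60 = 10.789267
  hemisphere W, so the sign is −
Point 4:
  Latitude: 25′ + 41.6″ = 25.69333′; 37 + 25.69333/60 = 37.428222
  N ⇒ keep positive
  Lon: 9′ + 39″ = 9.65000′; 133 + 9.65000/60 = 133.160833
  W → negative
Point 5:
  Latitude: 14 + 43/60 + 30.1/3600 = 14.725028
  N ⇒ keep positive
  Longitude: 91° + 48/60 + 32.01/3600 = 91 + 0.800000 + 0.008892 = 91.808892
  hemisphere W, so the sign is −

1. -57.78025, -91.04914
2. -0.76717, 35.97720
3. -88.72538, -10.78927
4. 37.42822, -133.16083
5. 14.72503, -91.80889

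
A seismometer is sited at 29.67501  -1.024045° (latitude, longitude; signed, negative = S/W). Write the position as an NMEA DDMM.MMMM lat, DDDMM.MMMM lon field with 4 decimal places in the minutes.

φ: fractional part 0.675010 → 40.500600 minutes
Longitude is negative → W; |value| = 1.024045
Longitude: 1° + 0.024045 × 60 = 1° 1.442700′

2940.5006,N / 00101.4427,W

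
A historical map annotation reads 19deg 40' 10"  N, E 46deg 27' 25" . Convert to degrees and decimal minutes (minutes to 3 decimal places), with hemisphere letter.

19° 40.167′ N, 46° 27.417′ E

Lat: 40 + 10/60 = 40.16667′
λ: seconds/60 = 0.41667; minutes = 27 + 0.41667 = 27.41667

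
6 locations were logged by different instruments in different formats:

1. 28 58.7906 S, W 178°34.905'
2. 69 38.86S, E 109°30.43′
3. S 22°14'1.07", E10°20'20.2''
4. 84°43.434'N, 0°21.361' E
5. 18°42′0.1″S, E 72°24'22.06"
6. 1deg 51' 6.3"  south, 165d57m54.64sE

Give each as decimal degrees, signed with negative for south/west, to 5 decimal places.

Point 1:
  φ: 28 + 58.7906/60 = 28.979843
  S ⇒ negate
  λ: 34.905′ = 0.581750°; total 178.581750
  W ⇒ negate
Point 2:
  Lat: 38.86′ = 0.647667°; total 69.647667
  hemisphere S, so the sign is −
  Lon: 30.43′ = 0.507167°; total 109.507167
  E → positive
Point 3:
  Latitude: 22 + 14/60 + 1.07/3600 = 22.233631
  S ⇒ negate
  λ: 10 + 20/60 + 20.2/3600 = 10.338944
  E → positive
Point 4:
  φ: 43.434′ = 0.723900°; total 84.723900
  N → positive
  Longitude: 21.361′ = 0.356017°; total 0.356017
  E ⇒ keep positive
Point 5:
  φ: 42′ + 0.1″ = 42.00167′; 18 + 42.00167/60 = 18.700028
  S → negative
  Lon: 72 + 24/60 + 22.06/3600 = 72.406128
  E ⇒ keep positive
Point 6:
  Latitude: 51′ + 6.3″ = 51.10500′; 1 + 51.10500/60 = 1.851750
  hemisphere S, so the sign is −
  λ: 165° + 57/60 + 54.64/3600 = 165 + 0.950000 + 0.015178 = 165.965178
  E ⇒ keep positive

1. -28.97984, -178.58175
2. -69.64767, 109.50717
3. -22.23363, 10.33894
4. 84.72390, 0.35602
5. -18.70003, 72.40613
6. -1.85175, 165.96518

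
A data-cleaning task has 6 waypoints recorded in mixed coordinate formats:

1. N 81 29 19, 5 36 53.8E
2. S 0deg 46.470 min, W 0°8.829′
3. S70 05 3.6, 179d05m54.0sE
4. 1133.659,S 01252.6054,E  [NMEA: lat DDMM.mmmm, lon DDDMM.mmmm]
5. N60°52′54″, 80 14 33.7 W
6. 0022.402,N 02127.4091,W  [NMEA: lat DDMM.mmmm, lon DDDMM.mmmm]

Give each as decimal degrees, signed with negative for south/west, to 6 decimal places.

1. 81.488611, 5.614944
2. -0.774500, -0.147150
3. -70.084333, 179.098333
4. -11.560983, 12.876757
5. 60.881667, -80.242694
6. 0.373367, -21.456818

Point 1:
  Lat: 29′ + 19″ = 29.31667′; 81 + 29.31667/60 = 81.4886111
  N → positive
  Longitude: 5° + 36/60 + 53.8/3600 = 5 + 0.600000 + 0.014944 = 5.6149444
  E ⇒ keep positive
Point 2:
  Lat: 0 + 46.47/60 = 0.7745000
  S ⇒ negate
  Lon: 8.829′ = 0.147150°; total 0.1471500
  hemisphere W, so the sign is −
Point 3:
  Latitude: 5′ + 3.6″ = 5.06000′; 70 + 5.06000/60 = 70.0843333
  S → negative
  Longitude: 179° + 5/60 + 54/3600 = 179 + 0.083333 + 0.015000 = 179.0983333
  E → positive
Point 4:
  φ: degrees = first 2 digits = 11, minutes = 33.659; 11 + 33.659/60 = 11.5609833
  S ⇒ negate
  Longitude: split at 3 digits → 012° and 52.6054′; 12 + 52.6054/60 = 12.8767567
  E ⇒ keep positive
Point 5:
  Lat: 60 + 52/60 + 54/3600 = 60.8816667
  N → positive
  λ: 80° + 14/60 + 33.7/3600 = 80 + 0.233333 + 0.009361 = 80.2426944
  hemisphere W, so the sign is −
Point 6:
  Lat: split at 2 digits → 00° and 22.402′; 0 + 22.402/60 = 0.3733667
  N ⇒ keep positive
  Longitude: split at 3 digits → 021° and 27.4091′; 21 + 27.4091/60 = 21.4568183
  W → negative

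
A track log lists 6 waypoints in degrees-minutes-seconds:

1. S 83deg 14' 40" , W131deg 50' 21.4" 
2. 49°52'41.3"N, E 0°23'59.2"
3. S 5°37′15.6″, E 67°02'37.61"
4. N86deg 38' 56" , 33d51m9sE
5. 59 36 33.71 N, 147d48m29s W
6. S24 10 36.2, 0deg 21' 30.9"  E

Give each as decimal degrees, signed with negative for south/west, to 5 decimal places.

1. -83.24444, -131.83928
2. 49.87814, 0.39978
3. -5.62100, 67.04378
4. 86.64889, 33.85250
5. 59.60936, -147.80806
6. -24.17672, 0.35858

Point 1:
  Latitude: 83° + 14/60 + 40/3600 = 83 + 0.233333 + 0.011111 = 83.244444
  S → negative
  Lon: 50′ + 21.4″ = 50.35667′; 131 + 50.35667/60 = 131.839278
  W ⇒ negate
Point 2:
  Lat: 49 + 52/60 + 41.3/3600 = 49.878139
  N ⇒ keep positive
  Longitude: 0° + 23/60 + 59.2/3600 = 0 + 0.383333 + 0.016444 = 0.399778
  E → positive
Point 3:
  Latitude: 37′ + 15.6″ = 37.26000′; 5 + 37.26000/60 = 5.621000
  S ⇒ negate
  Lon: 67 + 2/60 + 37.61/3600 = 67.043781
  E ⇒ keep positive
Point 4:
  Latitude: 86° + 38/60 + 56/3600 = 86 + 0.633333 + 0.015556 = 86.648889
  N → positive
  λ: 51′ + 9″ = 51.15000′; 33 + 51.15000/60 = 33.852500
  E ⇒ keep positive
Point 5:
  Lat: 36′ + 33.71″ = 36.56183′; 59 + 36.56183/60 = 59.609364
  N → positive
  Lon: 48′ + 29″ = 48.48333′; 147 + 48.48333/60 = 147.808056
  W → negative
Point 6:
  φ: 24° + 10/60 + 36.2/3600 = 24 + 0.166667 + 0.010056 = 24.176722
  hemisphere S, so the sign is −
  Longitude: 0 + 21/60 + 30.9/3600 = 0.358583
  E ⇒ keep positive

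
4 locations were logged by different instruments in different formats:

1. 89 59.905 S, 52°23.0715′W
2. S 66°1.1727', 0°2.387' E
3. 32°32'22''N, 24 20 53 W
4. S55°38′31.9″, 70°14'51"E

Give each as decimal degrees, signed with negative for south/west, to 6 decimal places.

1. -89.998417, -52.384525
2. -66.019545, 0.039783
3. 32.539444, -24.348056
4. -55.642194, 70.247500

Point 1:
  φ: 59.905′ = 0.998417°; total 89.9984167
  S → negative
  λ: 52 + 23.0715/60 = 52.3845250
  W → negative
Point 2:
  Latitude: 1.1727′ = 0.019545°; total 66.0195450
  S ⇒ negate
  Longitude: 2.387′ = 0.039783°; total 0.0397833
  E ⇒ keep positive
Point 3:
  φ: 32′ + 22″ = 32.36667′; 32 + 32.36667/60 = 32.5394444
  N → positive
  λ: 24 + 20/60 + 53/3600 = 24.3480556
  W ⇒ negate
Point 4:
  φ: 55° + 38/60 + 31.9/3600 = 55 + 0.633333 + 0.008861 = 55.6421944
  S ⇒ negate
  Longitude: 14′ + 51″ = 14.85000′; 70 + 14.85000/60 = 70.2475000
  E → positive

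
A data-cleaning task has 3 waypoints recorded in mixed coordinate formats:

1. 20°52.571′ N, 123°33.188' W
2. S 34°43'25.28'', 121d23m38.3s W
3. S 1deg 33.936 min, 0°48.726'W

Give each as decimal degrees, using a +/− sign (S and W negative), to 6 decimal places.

Point 1:
  Lat: 20 + 52.571/60 = 20.8761833
  N ⇒ keep positive
  λ: 33.188′ = 0.553133°; total 123.5531333
  hemisphere W, so the sign is −
Point 2:
  Latitude: 34 + 43/60 + 25.28/3600 = 34.7236889
  S ⇒ negate
  λ: 23′ + 38.3″ = 23.63833′; 121 + 23.63833/60 = 121.3939722
  hemisphere W, so the sign is −
Point 3:
  Lat: 1 + 33.936/60 = 1.5656000
  hemisphere S, so the sign is −
  λ: 48.726′ = 0.812100°; total 0.8121000
  hemisphere W, so the sign is −

1. 20.876183, -123.553133
2. -34.723689, -121.393972
3. -1.565600, -0.812100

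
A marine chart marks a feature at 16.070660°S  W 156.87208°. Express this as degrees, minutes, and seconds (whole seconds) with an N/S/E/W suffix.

16°04′14″ S, 156°52′19″ W

Latitude: whole degrees 16; 4.23960′ → 4′ and 14.38″
λ: whole degrees 156; 52.32480′ → 52′ and 19.49″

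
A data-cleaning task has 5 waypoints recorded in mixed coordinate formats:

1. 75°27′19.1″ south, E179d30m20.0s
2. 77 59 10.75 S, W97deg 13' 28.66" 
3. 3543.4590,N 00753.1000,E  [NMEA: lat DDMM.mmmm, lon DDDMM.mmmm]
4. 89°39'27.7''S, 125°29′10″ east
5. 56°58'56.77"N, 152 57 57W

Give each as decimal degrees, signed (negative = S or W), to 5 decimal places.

1. -75.45531, 179.50556
2. -77.98632, -97.22463
3. 35.72432, 7.88500
4. -89.65769, 125.48611
5. 56.98244, -152.96583

Point 1:
  Latitude: 27′ + 19.1″ = 27.31833′; 75 + 27.31833/60 = 75.455306
  S ⇒ negate
  Longitude: 179 + 30/60 + 20/3600 = 179.505556
  E ⇒ keep positive
Point 2:
  φ: 59′ + 10.75″ = 59.17917′; 77 + 59.17917/60 = 77.986319
  hemisphere S, so the sign is −
  Longitude: 97 + 13/60 + 28.66/3600 = 97.224628
  W → negative
Point 3:
  φ: split at 2 digits → 35° and 43.459′; 35 + 43.459/60 = 35.724317
  N ⇒ keep positive
  λ: split at 3 digits → 007° and 53.1′; 7 + 53.1/60 = 7.885000
  E ⇒ keep positive
Point 4:
  φ: 89° + 39/60 + 27.7/3600 = 89 + 0.650000 + 0.007694 = 89.657694
  hemisphere S, so the sign is −
  Lon: 29′ + 10″ = 29.16667′; 125 + 29.16667/60 = 125.486111
  E → positive
Point 5:
  Latitude: 58′ + 56.77″ = 58.94617′; 56 + 58.94617/60 = 56.982436
  N → positive
  Lon: 152° + 57/60 + 57/3600 = 152 + 0.950000 + 0.015833 = 152.965833
  W → negative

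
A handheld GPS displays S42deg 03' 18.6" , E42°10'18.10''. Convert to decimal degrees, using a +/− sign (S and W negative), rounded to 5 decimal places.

φ: 3′ + 18.6″ = 3.31000′; 42 + 3.31000/60 = 42.055167
hemisphere S, so the sign is −
λ: 42 + 10/60 + 18.1/3600 = 42.171694
E → positive

-42.05517, 42.17169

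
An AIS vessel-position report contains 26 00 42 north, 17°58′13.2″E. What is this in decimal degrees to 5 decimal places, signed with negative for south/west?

Latitude: 0′ + 42″ = 0.70000′; 26 + 0.70000/60 = 26.011667
N ⇒ keep positive
Lon: 17 + 58/60 + 13.2/3600 = 17.970333
E → positive

26.01167, 17.97033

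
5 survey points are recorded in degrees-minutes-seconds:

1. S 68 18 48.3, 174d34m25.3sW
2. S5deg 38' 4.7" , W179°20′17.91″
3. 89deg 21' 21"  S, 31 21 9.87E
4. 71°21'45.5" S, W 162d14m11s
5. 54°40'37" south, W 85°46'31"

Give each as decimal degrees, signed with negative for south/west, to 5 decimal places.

1. -68.31342, -174.57369
2. -5.63464, -179.33831
3. -89.35583, 31.35274
4. -71.36264, -162.23639
5. -54.67694, -85.77528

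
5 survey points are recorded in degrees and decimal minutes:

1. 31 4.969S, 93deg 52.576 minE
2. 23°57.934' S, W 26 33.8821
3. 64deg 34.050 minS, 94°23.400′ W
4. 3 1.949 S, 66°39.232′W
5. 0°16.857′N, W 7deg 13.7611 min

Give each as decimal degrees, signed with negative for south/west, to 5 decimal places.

1. -31.08282, 93.87627
2. -23.96557, -26.56470
3. -64.56750, -94.39000
4. -3.03248, -66.65387
5. 0.28095, -7.22935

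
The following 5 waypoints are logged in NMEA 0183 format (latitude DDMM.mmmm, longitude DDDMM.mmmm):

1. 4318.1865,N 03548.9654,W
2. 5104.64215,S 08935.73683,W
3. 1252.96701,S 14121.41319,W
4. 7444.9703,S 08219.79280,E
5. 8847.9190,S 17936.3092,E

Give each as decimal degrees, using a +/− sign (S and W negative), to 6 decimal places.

1. 43.303108, -35.816090
2. -51.077369, -89.595614
3. -12.882784, -141.356887
4. -74.749505, 82.329880
5. -88.798650, 179.605153

Point 1:
  Latitude: split at 2 digits → 43° and 18.1865′; 43 + 18.1865/60 = 43.3031083
  N ⇒ keep positive
  λ: degrees = first 3 digits = 35, minutes = 48.9654; 35 + 48.9654/60 = 35.8160900
  W → negative
Point 2:
  Latitude: degrees = first 2 digits = 51, minutes = 4.64215; 51 + 4.64215/60 = 51.0773692
  hemisphere S, so the sign is −
  Lon: split at 3 digits → 089° and 35.73683′; 89 + 35.73683/60 = 89.5956138
  hemisphere W, so the sign is −
Point 3:
  Latitude: split at 2 digits → 12° and 52.96701′; 12 + 52.96701/60 = 12.8827835
  S → negative
  Longitude: split at 3 digits → 141° and 21.41319′; 141 + 21.41319/60 = 141.3568865
  W → negative
Point 4:
  φ: degrees = first 2 digits = 74, minutes = 44.9703; 74 + 44.9703/60 = 74.7495050
  S ⇒ negate
  Lon: degrees = first 3 digits = 82, minutes = 19.7928; 82 + 19.7928/60 = 82.3298800
  E ⇒ keep positive
Point 5:
  Latitude: degrees = first 2 digits = 88, minutes = 47.919; 88 + 47.919/60 = 88.7986500
  S ⇒ negate
  Lon: degrees = first 3 digits = 179, minutes = 36.3092; 179 + 36.3092/60 = 179.6051533
  E ⇒ keep positive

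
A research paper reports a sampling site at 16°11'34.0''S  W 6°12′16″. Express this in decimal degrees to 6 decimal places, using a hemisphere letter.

16.192778° S, 6.204444° W

φ: 16 + 11/60 + 34/3600 = 16.1927778
λ: 6 + 12/60 + 16/3600 = 6.2044444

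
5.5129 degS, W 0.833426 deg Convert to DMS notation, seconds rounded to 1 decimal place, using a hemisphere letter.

Lat: 0.512900° → 30.77400′; 0.77400 × 60 = 46.440″
λ: whole degrees 0; 50.00556′ → 50′ and 0.334″

5°30′46.4″ S, 0°50′0.3″ W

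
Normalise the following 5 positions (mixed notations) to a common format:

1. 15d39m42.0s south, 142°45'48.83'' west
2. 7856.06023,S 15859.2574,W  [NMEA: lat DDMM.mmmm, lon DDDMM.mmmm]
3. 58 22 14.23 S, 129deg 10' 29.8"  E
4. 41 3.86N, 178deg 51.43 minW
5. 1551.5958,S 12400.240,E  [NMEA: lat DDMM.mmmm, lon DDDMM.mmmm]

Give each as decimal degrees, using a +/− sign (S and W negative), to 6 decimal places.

Point 1:
  Latitude: 15° + 39/60 + 42/3600 = 15 + 0.650000 + 0.011667 = 15.6616667
  hemisphere S, so the sign is −
  Longitude: 142° + 45/60 + 48.83/3600 = 142 + 0.750000 + 0.013564 = 142.7635639
  W ⇒ negate
Point 2:
  Lat: degrees = first 2 digits = 78, minutes = 56.06023; 78 + 56.06023/60 = 78.9343372
  hemisphere S, so the sign is −
  Lon: degrees = first 3 digits = 158, minutes = 59.2574; 158 + 59.2574/60 = 158.9876233
  W ⇒ negate
Point 3:
  Lat: 58 + 22/60 + 14.23/3600 = 58.3706194
  S → negative
  Longitude: 10′ + 29.8″ = 10.49667′; 129 + 10.49667/60 = 129.1749444
  E → positive
Point 4:
  Lat: 3.86′ = 0.064333°; total 41.0643333
  N → positive
  Longitude: 51.43′ = 0.857167°; total 178.8571667
  W → negative
Point 5:
  φ: split at 2 digits → 15° and 51.5958′; 15 + 51.5958/60 = 15.8599300
  hemisphere S, so the sign is −
  Lon: split at 3 digits → 124° and 0.24′; 124 + 0.24/60 = 124.0040000
  E → positive

1. -15.661667, -142.763564
2. -78.934337, -158.987623
3. -58.370619, 129.174944
4. 41.064333, -178.857167
5. -15.859930, 124.004000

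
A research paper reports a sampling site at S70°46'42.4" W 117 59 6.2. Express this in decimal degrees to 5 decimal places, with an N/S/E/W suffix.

70.77844° S, 117.98506° W

Lat: 46′ + 42.4″ = 46.70667′; 70 + 46.70667/60 = 70.778444
Lon: 117 + 59/60 + 6.2/3600 = 117.985056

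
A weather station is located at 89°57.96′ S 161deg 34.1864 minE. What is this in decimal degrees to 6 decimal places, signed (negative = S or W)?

φ: 57.96′ = 0.966000°; total 89.9660000
hemisphere S, so the sign is −
Longitude: 34.1864′ = 0.569773°; total 161.5697733
E ⇒ keep positive

-89.966000, 161.569773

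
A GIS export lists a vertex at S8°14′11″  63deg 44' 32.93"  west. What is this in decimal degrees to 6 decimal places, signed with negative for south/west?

φ: 8° + 14/60 + 11/3600 = 8 + 0.233333 + 0.003056 = 8.2363889
hemisphere S, so the sign is −
λ: 63° + 44/60 + 32.93/3600 = 63 + 0.733333 + 0.009147 = 63.7424806
W → negative

-8.236389, -63.742481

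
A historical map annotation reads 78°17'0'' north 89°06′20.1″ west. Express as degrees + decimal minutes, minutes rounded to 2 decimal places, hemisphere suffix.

78° 17.00′ N, 89° 6.34′ W

Latitude: 17 + 0/60 = 17.0000′
Longitude: 6 + 20.1/60 = 6.3350′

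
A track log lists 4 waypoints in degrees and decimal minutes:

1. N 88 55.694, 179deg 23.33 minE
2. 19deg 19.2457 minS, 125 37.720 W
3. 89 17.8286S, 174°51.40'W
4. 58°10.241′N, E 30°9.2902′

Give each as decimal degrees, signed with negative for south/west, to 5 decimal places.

Point 1:
  φ: 55.694′ = 0.928233°; total 88.928233
  N → positive
  Longitude: 179 + 23.33/60 = 179.388833
  E → positive
Point 2:
  Lat: 19.2457′ = 0.320762°; total 19.320762
  hemisphere S, so the sign is −
  Longitude: 37.72′ = 0.628667°; total 125.628667
  W ⇒ negate
Point 3:
  φ: 89 + 17.8286/60 = 89.297143
  S ⇒ negate
  λ: 174 + 51.4/60 = 174.856667
  W ⇒ negate
Point 4:
  φ: 58 + 10.241/60 = 58.170683
  N ⇒ keep positive
  Lon: 9.2902′ = 0.154837°; total 30.154837
  E → positive

1. 88.92823, 179.38883
2. -19.32076, -125.62867
3. -89.29714, -174.85667
4. 58.17068, 30.15484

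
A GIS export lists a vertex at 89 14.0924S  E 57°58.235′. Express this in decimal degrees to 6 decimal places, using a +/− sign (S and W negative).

-89.234873, 57.970583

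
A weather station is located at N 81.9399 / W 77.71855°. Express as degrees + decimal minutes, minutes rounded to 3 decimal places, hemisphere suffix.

81° 56.394′ N, 77° 43.113′ W

Lat: fractional part 0.939900 → 56.39400 minutes
Longitude: fractional part 0.718550 → 43.11300 minutes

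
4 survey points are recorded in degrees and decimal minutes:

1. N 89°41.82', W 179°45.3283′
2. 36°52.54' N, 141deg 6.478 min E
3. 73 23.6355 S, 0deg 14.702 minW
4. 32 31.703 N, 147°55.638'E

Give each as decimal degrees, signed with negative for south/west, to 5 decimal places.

Point 1:
  Lat: 89 + 41.82/60 = 89.697000
  N → positive
  Lon: 45.3283′ = 0.755472°; total 179.755472
  W → negative
Point 2:
  Lat: 52.54′ = 0.875667°; total 36.875667
  N ⇒ keep positive
  Longitude: 6.478′ = 0.107967°; total 141.107967
  E ⇒ keep positive
Point 3:
  Latitude: 73 + 23.6355/60 = 73.393925
  hemisphere S, so the sign is −
  Longitude: 14.702′ = 0.245033°; total 0.245033
  hemisphere W, so the sign is −
Point 4:
  φ: 31.703′ = 0.528383°; total 32.528383
  N → positive
  λ: 55.638′ = 0.927300°; total 147.927300
  E → positive

1. 89.69700, -179.75547
2. 36.87567, 141.10797
3. -73.39393, -0.24503
4. 32.52838, 147.92730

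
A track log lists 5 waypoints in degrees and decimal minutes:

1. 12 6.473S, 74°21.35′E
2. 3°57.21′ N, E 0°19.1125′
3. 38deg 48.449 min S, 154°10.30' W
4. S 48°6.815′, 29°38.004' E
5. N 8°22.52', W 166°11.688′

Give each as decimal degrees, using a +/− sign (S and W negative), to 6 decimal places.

1. -12.107883, 74.355833
2. 3.953500, 0.318542
3. -38.807483, -154.171667
4. -48.113583, 29.633400
5. 8.375333, -166.194800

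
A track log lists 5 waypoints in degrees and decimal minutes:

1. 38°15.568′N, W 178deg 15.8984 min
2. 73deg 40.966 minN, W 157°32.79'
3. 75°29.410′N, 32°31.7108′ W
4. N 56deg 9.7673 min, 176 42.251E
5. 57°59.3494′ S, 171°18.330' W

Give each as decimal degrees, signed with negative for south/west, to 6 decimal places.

1. 38.259467, -178.264973
2. 73.682767, -157.546500
3. 75.490167, -32.528513
4. 56.162788, 176.704183
5. -57.989157, -171.305500

Point 1:
  Lat: 38 + 15.568/60 = 38.2594667
  N ⇒ keep positive
  Lon: 178 + 15.8984/60 = 178.2649733
  W ⇒ negate
Point 2:
  Latitude: 40.966′ = 0.682767°; total 73.6827667
  N ⇒ keep positive
  Longitude: 32.79′ = 0.546500°; total 157.5465000
  hemisphere W, so the sign is −
Point 3:
  φ: 75 + 29.41/60 = 75.4901667
  N ⇒ keep positive
  λ: 32 + 31.7108/60 = 32.5285133
  W → negative
Point 4:
  Latitude: 9.7673′ = 0.162788°; total 56.1627883
  N ⇒ keep positive
  Longitude: 176 + 42.251/60 = 176.7041833
  E ⇒ keep positive
Point 5:
  Latitude: 57 + 59.3494/60 = 57.9891567
  hemisphere S, so the sign is −
  Lon: 171 + 18.33/60 = 171.3055000
  W → negative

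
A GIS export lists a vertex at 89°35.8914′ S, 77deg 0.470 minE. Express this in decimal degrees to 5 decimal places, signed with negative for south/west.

Lat: 35.8914′ = 0.598190°; total 89.598190
hemisphere S, so the sign is −
Lon: 77 + 0.47/60 = 77.007833
E ⇒ keep positive

-89.59819, 77.00783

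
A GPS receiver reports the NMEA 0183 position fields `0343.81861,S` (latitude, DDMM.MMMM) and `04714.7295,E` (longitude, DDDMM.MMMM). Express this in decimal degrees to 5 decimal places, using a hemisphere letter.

3.73031° S, 47.24549° E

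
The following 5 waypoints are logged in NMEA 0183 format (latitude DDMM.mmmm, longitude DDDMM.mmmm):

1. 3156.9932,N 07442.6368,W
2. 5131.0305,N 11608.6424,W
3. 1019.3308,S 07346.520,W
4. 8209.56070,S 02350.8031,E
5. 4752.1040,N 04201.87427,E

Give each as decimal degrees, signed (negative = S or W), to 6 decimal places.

1. 31.949887, -74.710613
2. 51.517175, -116.144040
3. -10.322180, -73.775333
4. -82.159345, 23.846718
5. 47.868400, 42.031238

Point 1:
  Latitude: degrees = first 2 digits = 31, minutes = 56.9932; 31 + 56.9932/60 = 31.9498867
  N ⇒ keep positive
  λ: split at 3 digits → 074° and 42.6368′; 74 + 42.6368/60 = 74.7106133
  W → negative
Point 2:
  Lat: degrees = first 2 digits = 51, minutes = 31.0305; 51 + 31.0305/60 = 51.5171750
  N ⇒ keep positive
  λ: split at 3 digits → 116° and 8.6424′; 116 + 8.6424/60 = 116.1440400
  W ⇒ negate
Point 3:
  Lat: split at 2 digits → 10° and 19.3308′; 10 + 19.3308/60 = 10.3221800
  S → negative
  Lon: split at 3 digits → 073° and 46.52′; 73 + 46.52/60 = 73.7753333
  W ⇒ negate
Point 4:
  Latitude: degrees = first 2 digits = 82, minutes = 9.5607; 82 + 9.5607/60 = 82.1593450
  hemisphere S, so the sign is −
  Longitude: split at 3 digits → 023° and 50.8031′; 23 + 50.8031/60 = 23.8467183
  E → positive
Point 5:
  φ: split at 2 digits → 47° and 52.104′; 47 + 52.104/60 = 47.8684000
  N → positive
  Longitude: degrees = first 3 digits = 42, minutes = 1.87427; 42 + 1.87427/60 = 42.0312378
  E → positive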